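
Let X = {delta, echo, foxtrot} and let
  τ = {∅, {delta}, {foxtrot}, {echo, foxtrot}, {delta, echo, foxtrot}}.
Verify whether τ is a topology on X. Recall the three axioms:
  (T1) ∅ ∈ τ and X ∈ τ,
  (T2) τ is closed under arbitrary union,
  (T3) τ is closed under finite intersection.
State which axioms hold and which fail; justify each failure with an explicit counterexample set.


τ is NOT a topology on X.

Axiom (T1): ∅ ∈ τ? Yes; X ∈ τ? Yes.
Axiom (T2/T3): check pairwise unions and intersections of members of τ.
Counterexample for (T2): {delta} ∪ {foxtrot} = {delta, foxtrot} ∉ τ. Therefore τ is NOT a topology.


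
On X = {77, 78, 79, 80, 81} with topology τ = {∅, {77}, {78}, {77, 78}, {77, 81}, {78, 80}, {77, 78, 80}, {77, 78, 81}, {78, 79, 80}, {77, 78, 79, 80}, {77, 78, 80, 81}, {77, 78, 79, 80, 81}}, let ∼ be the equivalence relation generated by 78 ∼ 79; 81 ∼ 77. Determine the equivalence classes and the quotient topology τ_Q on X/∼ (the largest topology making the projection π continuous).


X/∼ = {[77=81], [78=79], [80]}; |τ_Q| = 4.

Equivalence classes: [77=81], [78=79], [80].
Quotient map π: X → X/∼ sends 77 ↦ [77=81], 78 ↦ [78=79], 79 ↦ [78=79], 80 ↦ [80], 81 ↦ [77=81].
For each subset V ⊆ X/∼, compute π^{-1}(V) ⊆ X and check whether π^{-1}(V) ∈ τ. V is open in τ_Q iff π^{-1}(V) ∈ τ.
  V = {}: π^{-1}(V) = ∅ ∈ τ ✓.
  V = {[77=81]}: π^{-1}(V) = {77, 81} ∈ τ ✓.
  V = {[78=79]}: π^{-1}(V) = {78, 79} ∉ τ ✗.
  V = {[77=81], [78=79]}: π^{-1}(V) = {77, 78, 79, 81} ∉ τ ✗.
  V = {[80]}: π^{-1}(V) = {80} ∉ τ ✗.
  V = {[77=81], [80]}: π^{-1}(V) = {77, 80, 81} ∉ τ ✗.
  V = {[78=79], [80]}: π^{-1}(V) = {78, 79, 80} ∈ τ ✓.
  V = {[77=81], [78=79], [80]}: π^{-1}(V) = {77, 78, 79, 80, 81} ∈ τ ✓.
Open sets in the quotient: τ_Q = {{}, {[77=81]}, {[78=79], [80]}, {[77=81], [78=79], [80]}} (4 elements).


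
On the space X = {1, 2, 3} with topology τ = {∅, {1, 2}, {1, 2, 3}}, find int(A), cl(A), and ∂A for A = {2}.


int(A) = ∅, cl(A) = {1, 2, 3}, ∂A = {1, 2, 3}.

Closed sets in (X, τ) are complements of opens:
  closed(X, τ) = {∅, {3}, {1, 2, 3}}.
int(A) = ⋃ {U ∈ τ : U ⊆ A}. Opens contained in A: ∅.
Taking the union of these: int(A) = ∅.
cl(A) = ⋂ {C closed : A ⊆ C}. Closed sets containing A: {1, 2, 3}.
Intersecting these: cl(A) = {1, 2, 3}.
∂A = cl(A) ∖ int(A) = {1, 2, 3} ∖ ∅ = {1, 2, 3}.


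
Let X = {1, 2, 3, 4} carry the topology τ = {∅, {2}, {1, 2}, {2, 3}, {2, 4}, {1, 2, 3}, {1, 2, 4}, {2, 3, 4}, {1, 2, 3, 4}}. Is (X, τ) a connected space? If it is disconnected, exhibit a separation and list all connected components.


(X, τ) is connected.

Find clopen sets (U ∈ τ with X ∖ U ∈ τ):
  U = ∅, X ∖ U = {1, 2, 3, 4} — both open, so U is clopen.
  U = {1, 2, 3, 4}, X ∖ U = ∅ — both open, so U is clopen.
Only trivial clopens (∅ and X) exist, so (X, τ) is connected.
Compute connected components by grouping points that agree on all clopens:
  component: {1, 2, 3, 4}


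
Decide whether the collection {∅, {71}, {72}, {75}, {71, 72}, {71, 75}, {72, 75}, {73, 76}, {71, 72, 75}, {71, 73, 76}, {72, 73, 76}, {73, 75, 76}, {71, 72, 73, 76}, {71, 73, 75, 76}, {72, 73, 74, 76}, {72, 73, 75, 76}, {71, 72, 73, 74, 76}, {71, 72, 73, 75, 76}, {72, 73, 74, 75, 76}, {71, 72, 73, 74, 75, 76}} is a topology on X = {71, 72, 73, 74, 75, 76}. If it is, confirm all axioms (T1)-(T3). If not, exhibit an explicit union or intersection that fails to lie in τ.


τ IS a topology on X.

Axiom (T1): ∅ ∈ τ? Yes; X ∈ τ? Yes.
Axiom (T2/T3): check pairwise unions and intersections of members of τ.
All pairwise intersections and unions checked — each lies in τ. Therefore τ satisfies (T1), (T2), (T3): it IS a topology on X.


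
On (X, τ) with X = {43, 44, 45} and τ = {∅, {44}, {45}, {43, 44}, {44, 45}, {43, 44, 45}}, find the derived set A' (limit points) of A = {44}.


A' = {43}

For each x ∈ X, list the open sets U ∈ τ with x ∈ U, then check whether U ∩ (A ∖ {x}) ≠ ∅ for every such U.
  x = 43: opens ∋ x are {43, 44}, {43, 44, 45}; each meets A ∖ {43}, so x IS a limit point.
  x = 44: open {44} ∋ x has {44} ∩ (A ∖ {44}) = ∅, so x is NOT a limit point.
  x = 45: open {45} ∋ x has {45} ∩ (A ∖ {45}) = ∅, so x is NOT a limit point.
Collecting: A' = {43}.


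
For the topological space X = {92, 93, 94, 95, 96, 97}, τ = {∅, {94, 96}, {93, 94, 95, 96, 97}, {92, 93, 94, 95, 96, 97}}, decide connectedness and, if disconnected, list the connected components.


(X, τ) is connected.

Find clopen sets (U ∈ τ with X ∖ U ∈ τ):
  U = ∅, X ∖ U = {92, 93, 94, 95, 96, 97} — both open, so U is clopen.
  U = {92, 93, 94, 95, 96, 97}, X ∖ U = ∅ — both open, so U is clopen.
Only trivial clopens (∅ and X) exist, so (X, τ) is connected.
Compute connected components by grouping points that agree on all clopens:
  component: {92, 93, 94, 95, 96, 97}


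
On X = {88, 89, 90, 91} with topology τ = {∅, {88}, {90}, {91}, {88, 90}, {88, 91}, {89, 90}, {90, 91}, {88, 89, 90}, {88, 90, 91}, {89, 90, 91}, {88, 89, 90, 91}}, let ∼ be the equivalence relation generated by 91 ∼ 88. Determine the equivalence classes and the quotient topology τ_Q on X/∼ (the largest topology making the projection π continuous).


X/∼ = {[88=91], [89], [90]}; |τ_Q| = 6.

Equivalence classes: [88=91], [89], [90].
Quotient map π: X → X/∼ sends 88 ↦ [88=91], 89 ↦ [89], 90 ↦ [90], 91 ↦ [88=91].
For each subset V ⊆ X/∼, compute π^{-1}(V) ⊆ X and check whether π^{-1}(V) ∈ τ. V is open in τ_Q iff π^{-1}(V) ∈ τ.
  V = {}: π^{-1}(V) = ∅ ∈ τ ✓.
  V = {[88=91]}: π^{-1}(V) = {88, 91} ∈ τ ✓.
  V = {[89]}: π^{-1}(V) = {89} ∉ τ ✗.
  V = {[88=91], [89]}: π^{-1}(V) = {88, 89, 91} ∉ τ ✗.
  V = {[90]}: π^{-1}(V) = {90} ∈ τ ✓.
  V = {[88=91], [90]}: π^{-1}(V) = {88, 90, 91} ∈ τ ✓.
  V = {[89], [90]}: π^{-1}(V) = {89, 90} ∈ τ ✓.
  V = {[88=91], [89], [90]}: π^{-1}(V) = {88, 89, 90, 91} ∈ τ ✓.
Open sets in the quotient: τ_Q = {{}, {[88=91]}, {[90]}, {[88=91], [90]}, {[89], [90]}, {[88=91], [89], [90]}} (6 elements).


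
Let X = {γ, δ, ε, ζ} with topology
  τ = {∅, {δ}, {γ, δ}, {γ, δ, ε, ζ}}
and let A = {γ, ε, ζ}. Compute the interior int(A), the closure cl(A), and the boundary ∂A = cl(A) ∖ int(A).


int(A) = ∅, cl(A) = {γ, ε, ζ}, ∂A = {γ, ε, ζ}.

Closed sets in (X, τ) are complements of opens:
  closed(X, τ) = {∅, {ε, ζ}, {γ, ε, ζ}, {γ, δ, ε, ζ}}.
int(A) = ⋃ {U ∈ τ : U ⊆ A}. Opens contained in A: ∅.
Taking the union of these: int(A) = ∅.
cl(A) = ⋂ {C closed : A ⊆ C}. Closed sets containing A: {γ, ε, ζ}, {γ, δ, ε, ζ}.
Intersecting these: cl(A) = {γ, ε, ζ}.
∂A = cl(A) ∖ int(A) = {γ, ε, ζ} ∖ ∅ = {γ, ε, ζ}.


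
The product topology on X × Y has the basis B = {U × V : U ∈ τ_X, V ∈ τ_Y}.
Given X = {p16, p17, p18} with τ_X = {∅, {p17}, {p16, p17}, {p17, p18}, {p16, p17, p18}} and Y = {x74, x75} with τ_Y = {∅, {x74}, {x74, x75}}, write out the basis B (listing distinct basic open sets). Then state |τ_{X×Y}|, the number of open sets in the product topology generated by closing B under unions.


Basis B = {∅ × ∅, {p17} × {x74}, {p16, p17} × {x74}, {p17} × {x74, x75}, {p17, p18} × {x74}, {p16, p17, p18} × {x74}, {p16, p17} × {x74, x75}, {p17, p18} × {x74, x75}, {p16, p17, p18} × {x74, x75}}; |τ_{X×Y}| = 14.

Enumerate products U × V with U ∈ τ_X, V ∈ τ_Y (deduplicated):
  ∅ × ∅ = {} (∅)
  {p17} × {x74} = {(p17,x74)}
  {p16, p17} × {x74} = {(p16,x74), (p17,x74)}
  {p17} × {x74, x75} = {(p17,x74), (p17,x75)}
  {p17, p18} × {x74} = {(p17,x74), (p18,x74)}
  {p16, p17, p18} × {x74} = {(p16,x74), (p17,x74), (p18,x74)}
  {p16, p17} × {x74, x75} = {(p16,x74), (p16,x75), (p17,x74), (p17,x75)}
  {p17, p18} × {x74, x75} = {(p17,x74), (p17,x75), (p18,x74), (p18,x75)}
  {p16, p17, p18} × {x74, x75} = {(p16,x74), (p16,x75), (p17,x74), (p17,x75), (p18,x74), (p18,x75)}
These 9 distinct sets form the basis B.
Close under arbitrary unions to get τ_{X×Y}; counting gives |τ_{X×Y}| = 14.


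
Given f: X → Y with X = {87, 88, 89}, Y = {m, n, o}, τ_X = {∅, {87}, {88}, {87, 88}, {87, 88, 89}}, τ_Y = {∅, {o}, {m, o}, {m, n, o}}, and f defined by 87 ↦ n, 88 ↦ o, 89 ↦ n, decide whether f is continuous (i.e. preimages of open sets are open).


f IS continuous.

Compute f^{-1}(U) for each U ∈ τ_Y:
  U = ∅: f^{-1}(U) = ∅ ∈ τ_X ✓.
  U = {o}: f^{-1}(U) = {88} ∈ τ_X ✓.
  U = {m, o}: f^{-1}(U) = {88} ∈ τ_X ✓.
  U = {m, n, o}: f^{-1}(U) = {87, 88, 89} ∈ τ_X ✓.
Every preimage lies in τ_X, so f IS continuous.


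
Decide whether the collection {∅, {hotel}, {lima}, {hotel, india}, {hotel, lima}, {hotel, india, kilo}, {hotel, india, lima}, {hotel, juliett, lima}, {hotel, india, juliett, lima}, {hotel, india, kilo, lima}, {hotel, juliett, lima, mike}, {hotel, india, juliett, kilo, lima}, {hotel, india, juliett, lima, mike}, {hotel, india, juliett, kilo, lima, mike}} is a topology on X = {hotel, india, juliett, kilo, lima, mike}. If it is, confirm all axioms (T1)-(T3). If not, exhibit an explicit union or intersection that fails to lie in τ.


τ IS a topology on X.

Axiom (T1): ∅ ∈ τ? Yes; X ∈ τ? Yes.
Axiom (T2/T3): check pairwise unions and intersections of members of τ.
All pairwise intersections and unions checked — each lies in τ. Therefore τ satisfies (T1), (T2), (T3): it IS a topology on X.


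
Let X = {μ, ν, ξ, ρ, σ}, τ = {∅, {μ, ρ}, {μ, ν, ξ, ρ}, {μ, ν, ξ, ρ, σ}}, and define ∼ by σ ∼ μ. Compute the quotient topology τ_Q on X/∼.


X/∼ = {[μ=σ], [ν], [ξ], [ρ]}; |τ_Q| = 2.

Equivalence classes: [μ=σ], [ν], [ξ], [ρ].
Quotient map π: X → X/∼ sends μ ↦ [μ=σ], ν ↦ [ν], ξ ↦ [ξ], ρ ↦ [ρ], σ ↦ [μ=σ].
For each subset V ⊆ X/∼, compute π^{-1}(V) ⊆ X and check whether π^{-1}(V) ∈ τ. V is open in τ_Q iff π^{-1}(V) ∈ τ.
  V = {}: π^{-1}(V) = ∅ ∈ τ ✓.
  V = {[μ=σ]}: π^{-1}(V) = {μ, σ} ∉ τ ✗.
  V = {[ν]}: π^{-1}(V) = {ν} ∉ τ ✗.
  V = {[μ=σ], [ν]}: π^{-1}(V) = {μ, ν, σ} ∉ τ ✗.
  V = {[ξ]}: π^{-1}(V) = {ξ} ∉ τ ✗.
  V = {[μ=σ], [ξ]}: π^{-1}(V) = {μ, ξ, σ} ∉ τ ✗.
  V = {[ν], [ξ]}: π^{-1}(V) = {ν, ξ} ∉ τ ✗.
  V = {[μ=σ], [ν], [ξ]}: π^{-1}(V) = {μ, ν, ξ, σ} ∉ τ ✗.
  V = {[ρ]}: π^{-1}(V) = {ρ} ∉ τ ✗.
  V = {[μ=σ], [ρ]}: π^{-1}(V) = {μ, ρ, σ} ∉ τ ✗.
  V = {[ν], [ρ]}: π^{-1}(V) = {ν, ρ} ∉ τ ✗.
  V = {[μ=σ], [ν], [ρ]}: π^{-1}(V) = {μ, ν, ρ, σ} ∉ τ ✗.
  V = {[ξ], [ρ]}: π^{-1}(V) = {ξ, ρ} ∉ τ ✗.
  V = {[μ=σ], [ξ], [ρ]}: π^{-1}(V) = {μ, ξ, ρ, σ} ∉ τ ✗.
  V = {[ν], [ξ], [ρ]}: π^{-1}(V) = {ν, ξ, ρ} ∉ τ ✗.
  V = {[μ=σ], [ν], [ξ], [ρ]}: π^{-1}(V) = {μ, ν, ξ, ρ, σ} ∈ τ ✓.
Open sets in the quotient: τ_Q = {{}, {[μ=σ], [ν], [ξ], [ρ]}} (2 elements).


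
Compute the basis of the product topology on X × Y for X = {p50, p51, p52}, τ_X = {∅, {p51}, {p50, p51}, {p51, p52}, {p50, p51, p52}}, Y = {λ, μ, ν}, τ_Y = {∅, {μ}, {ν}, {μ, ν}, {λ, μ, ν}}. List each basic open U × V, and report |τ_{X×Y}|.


Basis B = {∅ × ∅, {p51} × {μ}, {p51} × {ν}, {p50, p51} × {μ}, {p50, p51} × {ν}, {p51} × {μ, ν}, {p51, p52} × {μ}, {p51, p52} × {ν}, {p50, p51, p52} × {μ}, {p50, p51, p52} × {ν}, {p51} × {λ, μ, ν}, {p50, p51} × {μ, ν}, {p51, p52} × {μ, ν}, {p50, p51} × {λ, μ, ν}, {p50, p51, p52} × {μ, ν}, {p51, p52} × {λ, μ, ν}, {p50, p51, p52} × {λ, μ, ν}}; |τ_{X×Y}| = 50.

Enumerate products U × V with U ∈ τ_X, V ∈ τ_Y (deduplicated):
  ∅ × ∅ = {} (∅)
  {p51} × {μ} = {(p51,μ)}
  {p51} × {ν} = {(p51,ν)}
  {p50, p51} × {μ} = {(p50,μ), (p51,μ)}
  {p50, p51} × {ν} = {(p50,ν), (p51,ν)}
  {p51} × {μ, ν} = {(p51,μ), (p51,ν)}
  {p51, p52} × {μ} = {(p51,μ), (p52,μ)}
  {p51, p52} × {ν} = {(p51,ν), (p52,ν)}
  {p50, p51, p52} × {μ} = {(p50,μ), (p51,μ), (p52,μ)}
  {p50, p51, p52} × {ν} = {(p50,ν), (p51,ν), (p52,ν)}
  {p51} × {λ, μ, ν} = {(p51,λ), (p51,μ), (p51,ν)}
  {p50, p51} × {μ, ν} = {(p50,μ), (p50,ν), (p51,μ), (p51,ν)}
  {p51, p52} × {μ, ν} = {(p51,μ), (p51,ν), (p52,μ), (p52,ν)}
  {p50, p51} × {λ, μ, ν} = {(p50,λ), (p50,μ), (p50,ν), (p51,λ), (p51,μ), (p51,ν)}
  {p50, p51, p52} × {μ, ν} = {(p50,μ), (p50,ν), (p51,μ), (p51,ν), (p52,μ), (p52,ν)}
  {p51, p52} × {λ, μ, ν} = {(p51,λ), (p51,μ), (p51,ν), (p52,λ), (p52,μ), (p52,ν)}
  {p50, p51, p52} × {λ, μ, ν} = {(p50,λ), (p50,μ), (p50,ν), (p51,λ), (p51,μ), (p51,ν), (p52,λ), (p52,μ), (p52,ν)}
These 17 distinct sets form the basis B.
Close under arbitrary unions to get τ_{X×Y}; counting gives |τ_{X×Y}| = 50.


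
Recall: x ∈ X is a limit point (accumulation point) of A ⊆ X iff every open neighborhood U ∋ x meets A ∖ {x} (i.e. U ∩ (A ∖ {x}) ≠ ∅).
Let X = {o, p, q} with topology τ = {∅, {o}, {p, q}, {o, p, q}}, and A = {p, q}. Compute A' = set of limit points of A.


A' = {p, q}

For each x ∈ X, list the open sets U ∈ τ with x ∈ U, then check whether U ∩ (A ∖ {x}) ≠ ∅ for every such U.
  x = o: open {o} ∋ x has {o} ∩ (A ∖ {o}) = ∅, so x is NOT a limit point.
  x = p: opens ∋ x are {p, q}, {o, p, q}; each meets A ∖ {p}, so x IS a limit point.
  x = q: opens ∋ x are {p, q}, {o, p, q}; each meets A ∖ {q}, so x IS a limit point.
Collecting: A' = {p, q}.


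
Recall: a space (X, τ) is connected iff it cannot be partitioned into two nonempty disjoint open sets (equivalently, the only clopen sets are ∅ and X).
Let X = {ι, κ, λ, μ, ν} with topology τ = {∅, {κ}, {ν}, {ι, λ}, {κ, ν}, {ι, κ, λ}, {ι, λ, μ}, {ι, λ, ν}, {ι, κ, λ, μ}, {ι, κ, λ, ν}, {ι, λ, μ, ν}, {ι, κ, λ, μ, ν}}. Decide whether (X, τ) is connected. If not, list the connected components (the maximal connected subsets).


(X, τ) is disconnected; components = [{κ}, {ν}, {ι, λ, μ}].

Find clopen sets (U ∈ τ with X ∖ U ∈ τ):
  U = ∅, X ∖ U = {ι, κ, λ, μ, ν} — both open, so U is clopen.
  U = {κ}, X ∖ U = {ι, λ, μ, ν} — both open, so U is clopen.
  U = {ν}, X ∖ U = {ι, κ, λ, μ} — both open, so U is clopen.
  U = {κ, ν}, X ∖ U = {ι, λ, μ} — both open, so U is clopen.
  U = {ι, λ, μ}, X ∖ U = {κ, ν} — both open, so U is clopen.
  U = {ι, κ, λ, μ}, X ∖ U = {ν} — both open, so U is clopen.
  U = {ι, λ, μ, ν}, X ∖ U = {κ} — both open, so U is clopen.
  U = {ι, κ, λ, μ, ν}, X ∖ U = ∅ — both open, so U is clopen.
Nontrivial clopen(s) exist: e.g. {ι, κ, λ, μ}. So (X, τ) is disconnected.
Compute connected components by grouping points that agree on all clopens:
  component: {κ}
  component: {ν}
  component: {ι, λ, μ}


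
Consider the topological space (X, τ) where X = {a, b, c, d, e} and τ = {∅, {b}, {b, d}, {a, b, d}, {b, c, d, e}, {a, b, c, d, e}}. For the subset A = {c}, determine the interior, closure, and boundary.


int(A) = ∅, cl(A) = {c, e}, ∂A = {c, e}.

Closed sets in (X, τ) are complements of opens:
  closed(X, τ) = {∅, {a}, {c, e}, {a, c, e}, {a, c, d, e}, {a, b, c, d, e}}.
int(A) = ⋃ {U ∈ τ : U ⊆ A}. Opens contained in A: ∅.
Taking the union of these: int(A) = ∅.
cl(A) = ⋂ {C closed : A ⊆ C}. Closed sets containing A: {c, e}, {a, c, e}, {a, c, d, e}, {a, b, c, d, e}.
Intersecting these: cl(A) = {c, e}.
∂A = cl(A) ∖ int(A) = {c, e} ∖ ∅ = {c, e}.


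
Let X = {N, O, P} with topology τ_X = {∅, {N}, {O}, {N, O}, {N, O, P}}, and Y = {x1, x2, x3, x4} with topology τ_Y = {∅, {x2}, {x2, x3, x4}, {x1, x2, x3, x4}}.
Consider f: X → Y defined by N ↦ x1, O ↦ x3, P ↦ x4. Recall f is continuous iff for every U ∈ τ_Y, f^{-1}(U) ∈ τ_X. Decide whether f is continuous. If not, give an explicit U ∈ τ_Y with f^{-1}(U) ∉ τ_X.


f is NOT continuous.

Compute f^{-1}(U) for each U ∈ τ_Y:
  U = ∅: f^{-1}(U) = ∅ ∈ τ_X ✓.
  U = {x2}: f^{-1}(U) = ∅ ∈ τ_X ✓.
  U = {x2, x3, x4}: f^{-1}(U) = {O, P} ∉ τ_X ✗.
  U = {x1, x2, x3, x4}: f^{-1}(U) = {N, O, P} ∈ τ_X ✓.
Found U = {x2, x3, x4} with f^{-1}(U) = {O, P} not in τ_X. Therefore f is NOT continuous.


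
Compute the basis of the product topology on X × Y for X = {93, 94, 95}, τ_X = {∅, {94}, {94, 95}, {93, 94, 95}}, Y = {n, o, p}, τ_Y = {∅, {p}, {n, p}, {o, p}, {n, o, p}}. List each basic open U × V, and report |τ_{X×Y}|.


Basis B = {∅ × ∅, {94} × {p}, {94} × {n, p}, {94} × {o, p}, {94, 95} × {p}, {93, 94, 95} × {p}, {94} × {n, o, p}, {94, 95} × {n, p}, {94, 95} × {o, p}, {93, 94, 95} × {n, p}, {93, 94, 95} × {o, p}, {94, 95} × {n, o, p}, {93, 94, 95} × {n, o, p}}; |τ_{X×Y}| = 30.

Enumerate products U × V with U ∈ τ_X, V ∈ τ_Y (deduplicated):
  ∅ × ∅ = {} (∅)
  {94} × {p} = {(94,p)}
  {94} × {n, p} = {(94,n), (94,p)}
  {94} × {o, p} = {(94,o), (94,p)}
  {94, 95} × {p} = {(94,p), (95,p)}
  {93, 94, 95} × {p} = {(93,p), (94,p), (95,p)}
  {94} × {n, o, p} = {(94,n), (94,o), (94,p)}
  {94, 95} × {n, p} = {(94,n), (94,p), (95,n), (95,p)}
  {94, 95} × {o, p} = {(94,o), (94,p), (95,o), (95,p)}
  {93, 94, 95} × {n, p} = {(93,n), (93,p), (94,n), (94,p), (95,n), (95,p)}
  {93, 94, 95} × {o, p} = {(93,o), (93,p), (94,o), (94,p), (95,o), (95,p)}
  {94, 95} × {n, o, p} = {(94,n), (94,o), (94,p), (95,n), (95,o), (95,p)}
  {93, 94, 95} × {n, o, p} = {(93,n), (93,o), (93,p), (94,n), (94,o), (94,p), (95,n), (95,o), (95,p)}
These 13 distinct sets form the basis B.
Close under arbitrary unions to get τ_{X×Y}; counting gives |τ_{X×Y}| = 30.


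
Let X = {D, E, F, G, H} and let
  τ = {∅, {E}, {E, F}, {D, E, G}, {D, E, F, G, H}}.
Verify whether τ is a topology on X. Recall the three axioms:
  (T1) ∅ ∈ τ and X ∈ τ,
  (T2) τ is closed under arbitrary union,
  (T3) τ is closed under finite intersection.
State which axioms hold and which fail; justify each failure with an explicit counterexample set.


τ is NOT a topology on X.

Axiom (T1): ∅ ∈ τ? Yes; X ∈ τ? Yes.
Axiom (T2/T3): check pairwise unions and intersections of members of τ.
Counterexample for (T2): {E, F} ∪ {D, E, G} = {D, E, F, G} ∉ τ. Therefore τ is NOT a topology.


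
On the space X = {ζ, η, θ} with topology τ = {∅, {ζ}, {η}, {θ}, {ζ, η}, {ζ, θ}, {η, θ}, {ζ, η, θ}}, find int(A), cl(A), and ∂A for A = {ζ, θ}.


int(A) = {ζ, θ}, cl(A) = {ζ, θ}, ∂A = ∅.

Closed sets in (X, τ) are complements of opens:
  closed(X, τ) = {∅, {ζ}, {η}, {θ}, {ζ, η}, {ζ, θ}, {η, θ}, {ζ, η, θ}}.
int(A) = ⋃ {U ∈ τ : U ⊆ A}. Opens contained in A: ∅, {ζ}, {θ}, {ζ, θ}.
Taking the union of these: int(A) = {ζ, θ}.
cl(A) = ⋂ {C closed : A ⊆ C}. Closed sets containing A: {ζ, θ}, {ζ, η, θ}.
Intersecting these: cl(A) = {ζ, θ}.
∂A = cl(A) ∖ int(A) = {ζ, θ} ∖ {ζ, θ} = ∅.


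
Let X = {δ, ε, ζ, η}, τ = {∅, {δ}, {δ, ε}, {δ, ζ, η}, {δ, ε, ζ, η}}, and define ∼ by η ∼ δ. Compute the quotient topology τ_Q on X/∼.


X/∼ = {[δ=η], [ε], [ζ]}; |τ_Q| = 3.

Equivalence classes: [δ=η], [ε], [ζ].
Quotient map π: X → X/∼ sends δ ↦ [δ=η], ε ↦ [ε], ζ ↦ [ζ], η ↦ [δ=η].
For each subset V ⊆ X/∼, compute π^{-1}(V) ⊆ X and check whether π^{-1}(V) ∈ τ. V is open in τ_Q iff π^{-1}(V) ∈ τ.
  V = {}: π^{-1}(V) = ∅ ∈ τ ✓.
  V = {[δ=η]}: π^{-1}(V) = {δ, η} ∉ τ ✗.
  V = {[ε]}: π^{-1}(V) = {ε} ∉ τ ✗.
  V = {[δ=η], [ε]}: π^{-1}(V) = {δ, ε, η} ∉ τ ✗.
  V = {[ζ]}: π^{-1}(V) = {ζ} ∉ τ ✗.
  V = {[δ=η], [ζ]}: π^{-1}(V) = {δ, ζ, η} ∈ τ ✓.
  V = {[ε], [ζ]}: π^{-1}(V) = {ε, ζ} ∉ τ ✗.
  V = {[δ=η], [ε], [ζ]}: π^{-1}(V) = {δ, ε, ζ, η} ∈ τ ✓.
Open sets in the quotient: τ_Q = {{}, {[δ=η], [ζ]}, {[δ=η], [ε], [ζ]}} (3 elements).


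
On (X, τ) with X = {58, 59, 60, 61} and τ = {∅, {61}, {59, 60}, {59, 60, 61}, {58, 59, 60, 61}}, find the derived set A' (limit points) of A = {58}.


A' = ∅

For each x ∈ X, list the open sets U ∈ τ with x ∈ U, then check whether U ∩ (A ∖ {x}) ≠ ∅ for every such U.
  x = 58: open {58, 59, 60, 61} ∋ x has {58, 59, 60, 61} ∩ (A ∖ {58}) = ∅, so x is NOT a limit point.
  x = 59: open {59, 60} ∋ x has {59, 60} ∩ (A ∖ {59}) = ∅, so x is NOT a limit point.
  x = 60: open {59, 60} ∋ x has {59, 60} ∩ (A ∖ {60}) = ∅, so x is NOT a limit point.
  x = 61: open {61} ∋ x has {61} ∩ (A ∖ {61}) = ∅, so x is NOT a limit point.
Collecting: A' = ∅.


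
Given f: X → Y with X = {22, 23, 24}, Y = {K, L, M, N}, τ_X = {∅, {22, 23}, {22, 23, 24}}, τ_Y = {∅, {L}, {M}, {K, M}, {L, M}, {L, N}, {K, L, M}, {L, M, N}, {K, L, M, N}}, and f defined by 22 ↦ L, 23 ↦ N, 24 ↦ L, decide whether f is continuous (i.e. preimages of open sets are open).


f is NOT continuous.

Compute f^{-1}(U) for each U ∈ τ_Y:
  U = ∅: f^{-1}(U) = ∅ ∈ τ_X ✓.
  U = {L}: f^{-1}(U) = {22, 24} ∉ τ_X ✗.
  U = {M}: f^{-1}(U) = ∅ ∈ τ_X ✓.
  U = {K, M}: f^{-1}(U) = ∅ ∈ τ_X ✓.
  U = {L, M}: f^{-1}(U) = {22, 24} ∉ τ_X ✗.
  U = {L, N}: f^{-1}(U) = {22, 23, 24} ∈ τ_X ✓.
  U = {K, L, M}: f^{-1}(U) = {22, 24} ∉ τ_X ✗.
  U = {L, M, N}: f^{-1}(U) = {22, 23, 24} ∈ τ_X ✓.
  U = {K, L, M, N}: f^{-1}(U) = {22, 23, 24} ∈ τ_X ✓.
Found U = {L} with f^{-1}(U) = {22, 24} not in τ_X. Therefore f is NOT continuous.


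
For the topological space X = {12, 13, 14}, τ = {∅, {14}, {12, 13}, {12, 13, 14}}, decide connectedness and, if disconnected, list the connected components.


(X, τ) is disconnected; components = [{14}, {12, 13}].

Find clopen sets (U ∈ τ with X ∖ U ∈ τ):
  U = ∅, X ∖ U = {12, 13, 14} — both open, so U is clopen.
  U = {14}, X ∖ U = {12, 13} — both open, so U is clopen.
  U = {12, 13}, X ∖ U = {14} — both open, so U is clopen.
  U = {12, 13, 14}, X ∖ U = ∅ — both open, so U is clopen.
Nontrivial clopen(s) exist: e.g. {12, 13}. So (X, τ) is disconnected.
Compute connected components by grouping points that agree on all clopens:
  component: {14}
  component: {12, 13}


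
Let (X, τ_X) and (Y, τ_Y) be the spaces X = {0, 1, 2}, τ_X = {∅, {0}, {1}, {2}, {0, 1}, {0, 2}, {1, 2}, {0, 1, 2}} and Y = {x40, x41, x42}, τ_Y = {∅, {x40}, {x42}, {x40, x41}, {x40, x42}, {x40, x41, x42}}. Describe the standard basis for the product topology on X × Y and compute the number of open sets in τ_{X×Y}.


Basis B = {∅ × ∅, {0} × {x40}, {0} × {x42}, {1} × {x40}, {1} × {x42}, {2} × {x40}, {2} × {x42}, {0} × {x40, x41}, {0} × {x40, x42}, {0, 1} × {x40}, {0, 2} × {x40}, {0, 1} × {x42}, {0, 2} × {x42}, {1} × {x40, x41}, {1} × {x40, x42}, {1, 2} × {x40}, {1, 2} × {x42}, {2} × {x40, x41}, {2} × {x40, x42}, {0} × {x40, x41, x42}, {0, 1, 2} × {x40}, {0, 1, 2} × {x42}, {1} × {x40, x41, x42}, {2} × {x40, x41, x42}, {0, 1} × {x40, x41}, {0, 2} × {x40, x41}, {0, 1} × {x40, x42}, {0, 2} × {x40, x42}, {1, 2} × {x40, x41}, {1, 2} × {x40, x42}, {0, 1} × {x40, x41, x42}, {0, 2} × {x40, x41, x42}, {0, 1, 2} × {x40, x41}, {0, 1, 2} × {x40, x42}, {1, 2} × {x40, x41, x42}, {0, 1, 2} × {x40, x41, x42}}; |τ_{X×Y}| = 216.

Enumerate products U × V with U ∈ τ_X, V ∈ τ_Y (deduplicated):
  ∅ × ∅ = {} (∅)
  {0} × {x40} = {(0,x40)}
  {0} × {x42} = {(0,x42)}
  {1} × {x40} = {(1,x40)}
  {1} × {x42} = {(1,x42)}
  {2} × {x40} = {(2,x40)}
  {2} × {x42} = {(2,x42)}
  {0} × {x40, x41} = {(0,x40), (0,x41)}
  {0} × {x40, x42} = {(0,x40), (0,x42)}
  {0, 1} × {x40} = {(0,x40), (1,x40)}
  {0, 2} × {x40} = {(0,x40), (2,x40)}
  {0, 1} × {x42} = {(0,x42), (1,x42)}
  {0, 2} × {x42} = {(0,x42), (2,x42)}
  {1} × {x40, x41} = {(1,x40), (1,x41)}
  {1} × {x40, x42} = {(1,x40), (1,x42)}
  {1, 2} × {x40} = {(1,x40), (2,x40)}
  {1, 2} × {x42} = {(1,x42), (2,x42)}
  {2} × {x40, x41} = {(2,x40), (2,x41)}
  {2} × {x40, x42} = {(2,x40), (2,x42)}
  {0} × {x40, x41, x42} = {(0,x40), (0,x41), (0,x42)}
  {0, 1, 2} × {x40} = {(0,x40), (1,x40), (2,x40)}
  {0, 1, 2} × {x42} = {(0,x42), (1,x42), (2,x42)}
  {1} × {x40, x41, x42} = {(1,x40), (1,x41), (1,x42)}
  {2} × {x40, x41, x42} = {(2,x40), (2,x41), (2,x42)}
  {0, 1} × {x40, x41} = {(0,x40), (0,x41), (1,x40), (1,x41)}
  {0, 2} × {x40, x41} = {(0,x40), (0,x41), (2,x40), (2,x41)}
  {0, 1} × {x40, x42} = {(0,x40), (0,x42), (1,x40), (1,x42)}
  {0, 2} × {x40, x42} = {(0,x40), (0,x42), (2,x40), (2,x42)}
  {1, 2} × {x40, x41} = {(1,x40), (1,x41), (2,x40), (2,x41)}
  {1, 2} × {x40, x42} = {(1,x40), (1,x42), (2,x40), (2,x42)}
  {0, 1} × {x40, x41, x42} = {(0,x40), (0,x41), (0,x42), (1,x40), (1,x41), (1,x42)}
  {0, 2} × {x40, x41, x42} = {(0,x40), (0,x41), (0,x42), (2,x40), (2,x41), (2,x42)}
  {0, 1, 2} × {x40, x41} = {(0,x40), (0,x41), (1,x40), (1,x41), (2,x40), (2,x41)}
  {0, 1, 2} × {x40, x42} = {(0,x40), (0,x42), (1,x40), (1,x42), (2,x40), (2,x42)}
  {1, 2} × {x40, x41, x42} = {(1,x40), (1,x41), (1,x42), (2,x40), (2,x41), (2,x42)}
  {0, 1, 2} × {x40, x41, x42} = {(0,x40), (0,x41), (0,x42), (1,x40), (1,x41), (1,x42), (2,x40), (2,x41), (2,x42)}
These 36 distinct sets form the basis B.
Close under arbitrary unions to get τ_{X×Y}; counting gives |τ_{X×Y}| = 216.


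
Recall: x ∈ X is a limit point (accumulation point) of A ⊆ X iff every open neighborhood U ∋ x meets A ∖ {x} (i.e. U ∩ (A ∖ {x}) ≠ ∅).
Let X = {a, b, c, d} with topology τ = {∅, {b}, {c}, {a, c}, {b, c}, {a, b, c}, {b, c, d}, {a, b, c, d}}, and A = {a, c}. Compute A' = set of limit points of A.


A' = {a, d}

For each x ∈ X, list the open sets U ∈ τ with x ∈ U, then check whether U ∩ (A ∖ {x}) ≠ ∅ for every such U.
  x = a: opens ∋ x are {a, c}, {a, b, c}, {a, b, c, d}; each meets A ∖ {a}, so x IS a limit point.
  x = b: open {b} ∋ x has {b} ∩ (A ∖ {b}) = ∅, so x is NOT a limit point.
  x = c: open {c} ∋ x has {c} ∩ (A ∖ {c}) = ∅, so x is NOT a limit point.
  x = d: opens ∋ x are {b, c, d}, {a, b, c, d}; each meets A ∖ {d}, so x IS a limit point.
Collecting: A' = {a, d}.


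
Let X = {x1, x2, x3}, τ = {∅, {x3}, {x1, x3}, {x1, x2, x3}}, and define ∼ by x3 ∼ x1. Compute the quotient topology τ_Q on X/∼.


X/∼ = {[x1=x3], [x2]}; |τ_Q| = 3.

Equivalence classes: [x1=x3], [x2].
Quotient map π: X → X/∼ sends x1 ↦ [x1=x3], x2 ↦ [x2], x3 ↦ [x1=x3].
For each subset V ⊆ X/∼, compute π^{-1}(V) ⊆ X and check whether π^{-1}(V) ∈ τ. V is open in τ_Q iff π^{-1}(V) ∈ τ.
  V = {}: π^{-1}(V) = ∅ ∈ τ ✓.
  V = {[x1=x3]}: π^{-1}(V) = {x1, x3} ∈ τ ✓.
  V = {[x2]}: π^{-1}(V) = {x2} ∉ τ ✗.
  V = {[x1=x3], [x2]}: π^{-1}(V) = {x1, x2, x3} ∈ τ ✓.
Open sets in the quotient: τ_Q = {{}, {[x1=x3]}, {[x1=x3], [x2]}} (3 elements).


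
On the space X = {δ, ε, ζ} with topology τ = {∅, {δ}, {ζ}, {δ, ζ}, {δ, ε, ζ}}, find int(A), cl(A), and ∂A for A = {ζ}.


int(A) = {ζ}, cl(A) = {ε, ζ}, ∂A = {ε}.

Closed sets in (X, τ) are complements of opens:
  closed(X, τ) = {∅, {ε}, {δ, ε}, {ε, ζ}, {δ, ε, ζ}}.
int(A) = ⋃ {U ∈ τ : U ⊆ A}. Opens contained in A: ∅, {ζ}.
Taking the union of these: int(A) = {ζ}.
cl(A) = ⋂ {C closed : A ⊆ C}. Closed sets containing A: {ε, ζ}, {δ, ε, ζ}.
Intersecting these: cl(A) = {ε, ζ}.
∂A = cl(A) ∖ int(A) = {ε, ζ} ∖ {ζ} = {ε}.


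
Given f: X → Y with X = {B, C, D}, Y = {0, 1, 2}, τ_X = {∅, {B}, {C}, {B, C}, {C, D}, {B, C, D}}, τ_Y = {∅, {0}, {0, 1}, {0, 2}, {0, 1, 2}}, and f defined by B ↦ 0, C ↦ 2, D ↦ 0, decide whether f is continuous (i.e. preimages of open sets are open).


f is NOT continuous.

Compute f^{-1}(U) for each U ∈ τ_Y:
  U = ∅: f^{-1}(U) = ∅ ∈ τ_X ✓.
  U = {0}: f^{-1}(U) = {B, D} ∉ τ_X ✗.
  U = {0, 1}: f^{-1}(U) = {B, D} ∉ τ_X ✗.
  U = {0, 2}: f^{-1}(U) = {B, C, D} ∈ τ_X ✓.
  U = {0, 1, 2}: f^{-1}(U) = {B, C, D} ∈ τ_X ✓.
Found U = {0} with f^{-1}(U) = {B, D} not in τ_X. Therefore f is NOT continuous.


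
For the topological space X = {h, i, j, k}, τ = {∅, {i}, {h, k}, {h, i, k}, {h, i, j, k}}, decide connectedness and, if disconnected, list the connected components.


(X, τ) is connected.

Find clopen sets (U ∈ τ with X ∖ U ∈ τ):
  U = ∅, X ∖ U = {h, i, j, k} — both open, so U is clopen.
  U = {h, i, j, k}, X ∖ U = ∅ — both open, so U is clopen.
Only trivial clopens (∅ and X) exist, so (X, τ) is connected.
Compute connected components by grouping points that agree on all clopens:
  component: {h, i, j, k}


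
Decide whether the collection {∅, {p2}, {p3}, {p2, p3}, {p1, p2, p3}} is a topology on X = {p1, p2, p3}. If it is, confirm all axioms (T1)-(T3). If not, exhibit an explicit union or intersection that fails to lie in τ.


τ IS a topology on X.

Axiom (T1): ∅ ∈ τ? Yes; X ∈ τ? Yes.
Axiom (T2/T3): check pairwise unions and intersections of members of τ.
All pairwise intersections and unions checked — each lies in τ. Therefore τ satisfies (T1), (T2), (T3): it IS a topology on X.


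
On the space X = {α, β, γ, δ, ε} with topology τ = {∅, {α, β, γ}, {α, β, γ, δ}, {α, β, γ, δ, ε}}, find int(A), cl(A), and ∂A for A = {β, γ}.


int(A) = ∅, cl(A) = {α, β, γ, δ, ε}, ∂A = {α, β, γ, δ, ε}.

Closed sets in (X, τ) are complements of opens:
  closed(X, τ) = {∅, {ε}, {δ, ε}, {α, β, γ, δ, ε}}.
int(A) = ⋃ {U ∈ τ : U ⊆ A}. Opens contained in A: ∅.
Taking the union of these: int(A) = ∅.
cl(A) = ⋂ {C closed : A ⊆ C}. Closed sets containing A: {α, β, γ, δ, ε}.
Intersecting these: cl(A) = {α, β, γ, δ, ε}.
∂A = cl(A) ∖ int(A) = {α, β, γ, δ, ε} ∖ ∅ = {α, β, γ, δ, ε}.


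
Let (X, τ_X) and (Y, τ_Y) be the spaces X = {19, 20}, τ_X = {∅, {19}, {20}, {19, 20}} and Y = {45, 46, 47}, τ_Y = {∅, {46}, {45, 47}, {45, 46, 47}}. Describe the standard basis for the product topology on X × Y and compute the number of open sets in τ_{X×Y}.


Basis B = {∅ × ∅, {19} × {46}, {20} × {46}, {19} × {45, 47}, {19, 20} × {46}, {20} × {45, 47}, {19} × {45, 46, 47}, {20} × {45, 46, 47}, {19, 20} × {45, 47}, {19, 20} × {45, 46, 47}}; |τ_{X×Y}| = 16.

Enumerate products U × V with U ∈ τ_X, V ∈ τ_Y (deduplicated):
  ∅ × ∅ = {} (∅)
  {19} × {46} = {(19,46)}
  {20} × {46} = {(20,46)}
  {19} × {45, 47} = {(19,45), (19,47)}
  {19, 20} × {46} = {(19,46), (20,46)}
  {20} × {45, 47} = {(20,45), (20,47)}
  {19} × {45, 46, 47} = {(19,45), (19,46), (19,47)}
  {20} × {45, 46, 47} = {(20,45), (20,46), (20,47)}
  {19, 20} × {45, 47} = {(19,45), (19,47), (20,45), (20,47)}
  {19, 20} × {45, 46, 47} = {(19,45), (19,46), (19,47), (20,45), (20,46), (20,47)}
These 10 distinct sets form the basis B.
Close under arbitrary unions to get τ_{X×Y}; counting gives |τ_{X×Y}| = 16.


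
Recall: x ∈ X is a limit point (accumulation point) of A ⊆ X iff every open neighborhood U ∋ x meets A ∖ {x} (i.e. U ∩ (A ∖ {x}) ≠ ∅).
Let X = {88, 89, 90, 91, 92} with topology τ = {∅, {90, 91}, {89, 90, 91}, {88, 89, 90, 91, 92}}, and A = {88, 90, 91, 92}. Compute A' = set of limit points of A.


A' = {88, 89, 90, 91, 92}

For each x ∈ X, list the open sets U ∈ τ with x ∈ U, then check whether U ∩ (A ∖ {x}) ≠ ∅ for every such U.
  x = 88: opens ∋ x are {88, 89, 90, 91, 92}; each meets A ∖ {88}, so x IS a limit point.
  x = 89: opens ∋ x are {89, 90, 91}, {88, 89, 90, 91, 92}; each meets A ∖ {89}, so x IS a limit point.
  x = 90: opens ∋ x are {90, 91}, {89, 90, 91}, {88, 89, 90, 91, 92}; each meets A ∖ {90}, so x IS a limit point.
  x = 91: opens ∋ x are {90, 91}, {89, 90, 91}, {88, 89, 90, 91, 92}; each meets A ∖ {91}, so x IS a limit point.
  x = 92: opens ∋ x are {88, 89, 90, 91, 92}; each meets A ∖ {92}, so x IS a limit point.
Collecting: A' = {88, 89, 90, 91, 92}.


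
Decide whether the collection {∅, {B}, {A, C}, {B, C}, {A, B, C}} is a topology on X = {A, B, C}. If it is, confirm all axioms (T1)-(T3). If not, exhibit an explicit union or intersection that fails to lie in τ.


τ is NOT a topology on X.

Axiom (T1): ∅ ∈ τ? Yes; X ∈ τ? Yes.
Axiom (T2/T3): check pairwise unions and intersections of members of τ.
Counterexample for (T3): {A, C} ∩ {B, C} = {C} ∉ τ. Therefore τ is NOT a topology.


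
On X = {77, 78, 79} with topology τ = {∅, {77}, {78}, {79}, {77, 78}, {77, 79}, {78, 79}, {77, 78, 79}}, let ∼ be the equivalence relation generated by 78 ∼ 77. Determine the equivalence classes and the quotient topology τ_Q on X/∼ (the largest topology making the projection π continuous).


X/∼ = {[77=78], [79]}; |τ_Q| = 4.

Equivalence classes: [77=78], [79].
Quotient map π: X → X/∼ sends 77 ↦ [77=78], 78 ↦ [77=78], 79 ↦ [79].
For each subset V ⊆ X/∼, compute π^{-1}(V) ⊆ X and check whether π^{-1}(V) ∈ τ. V is open in τ_Q iff π^{-1}(V) ∈ τ.
  V = {}: π^{-1}(V) = ∅ ∈ τ ✓.
  V = {[77=78]}: π^{-1}(V) = {77, 78} ∈ τ ✓.
  V = {[79]}: π^{-1}(V) = {79} ∈ τ ✓.
  V = {[77=78], [79]}: π^{-1}(V) = {77, 78, 79} ∈ τ ✓.
Open sets in the quotient: τ_Q = {{}, {[77=78]}, {[79]}, {[77=78], [79]}} (4 elements).


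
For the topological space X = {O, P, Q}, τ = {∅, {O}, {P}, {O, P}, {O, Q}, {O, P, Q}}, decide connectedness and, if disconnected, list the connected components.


(X, τ) is disconnected; components = [{P}, {O, Q}].

Find clopen sets (U ∈ τ with X ∖ U ∈ τ):
  U = ∅, X ∖ U = {O, P, Q} — both open, so U is clopen.
  U = {P}, X ∖ U = {O, Q} — both open, so U is clopen.
  U = {O, Q}, X ∖ U = {P} — both open, so U is clopen.
  U = {O, P, Q}, X ∖ U = ∅ — both open, so U is clopen.
Nontrivial clopen(s) exist: e.g. {O, Q}. So (X, τ) is disconnected.
Compute connected components by grouping points that agree on all clopens:
  component: {P}
  component: {O, Q}


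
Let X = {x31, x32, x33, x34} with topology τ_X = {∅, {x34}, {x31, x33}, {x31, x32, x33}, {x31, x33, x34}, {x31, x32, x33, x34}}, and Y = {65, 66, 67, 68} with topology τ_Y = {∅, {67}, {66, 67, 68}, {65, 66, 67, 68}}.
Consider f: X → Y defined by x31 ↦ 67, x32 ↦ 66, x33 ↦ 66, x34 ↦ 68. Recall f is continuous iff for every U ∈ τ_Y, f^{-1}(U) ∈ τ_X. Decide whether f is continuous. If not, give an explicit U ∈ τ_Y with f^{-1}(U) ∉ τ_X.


f is NOT continuous.

Compute f^{-1}(U) for each U ∈ τ_Y:
  U = ∅: f^{-1}(U) = ∅ ∈ τ_X ✓.
  U = {67}: f^{-1}(U) = {x31} ∉ τ_X ✗.
  U = {66, 67, 68}: f^{-1}(U) = {x31, x32, x33, x34} ∈ τ_X ✓.
  U = {65, 66, 67, 68}: f^{-1}(U) = {x31, x32, x33, x34} ∈ τ_X ✓.
Found U = {67} with f^{-1}(U) = {x31} not in τ_X. Therefore f is NOT continuous.


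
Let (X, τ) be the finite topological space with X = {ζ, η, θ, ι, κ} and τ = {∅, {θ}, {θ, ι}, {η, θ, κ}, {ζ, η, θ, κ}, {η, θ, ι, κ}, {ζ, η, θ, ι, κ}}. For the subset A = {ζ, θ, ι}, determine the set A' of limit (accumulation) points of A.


A' = {ζ, η, ι, κ}

For each x ∈ X, list the open sets U ∈ τ with x ∈ U, then check whether U ∩ (A ∖ {x}) ≠ ∅ for every such U.
  x = ζ: opens ∋ x are {ζ, η, θ, κ}, {ζ, η, θ, ι, κ}; each meets A ∖ {ζ}, so x IS a limit point.
  x = η: opens ∋ x are {η, θ, κ}, {ζ, η, θ, κ}, {η, θ, ι, κ}, {ζ, η, θ, ι, κ}; each meets A ∖ {η}, so x IS a limit point.
  x = θ: open {θ} ∋ x has {θ} ∩ (A ∖ {θ}) = ∅, so x is NOT a limit point.
  x = ι: opens ∋ x are {θ, ι}, {η, θ, ι, κ}, {ζ, η, θ, ι, κ}; each meets A ∖ {ι}, so x IS a limit point.
  x = κ: opens ∋ x are {η, θ, κ}, {ζ, η, θ, κ}, {η, θ, ι, κ}, {ζ, η, θ, ι, κ}; each meets A ∖ {κ}, so x IS a limit point.
Collecting: A' = {ζ, η, ι, κ}.


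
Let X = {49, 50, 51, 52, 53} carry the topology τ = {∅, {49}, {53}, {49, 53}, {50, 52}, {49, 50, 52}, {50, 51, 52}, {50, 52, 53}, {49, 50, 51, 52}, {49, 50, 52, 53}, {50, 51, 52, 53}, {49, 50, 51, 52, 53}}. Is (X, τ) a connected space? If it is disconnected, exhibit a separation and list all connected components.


(X, τ) is disconnected; components = [{49}, {53}, {50, 51, 52}].

Find clopen sets (U ∈ τ with X ∖ U ∈ τ):
  U = ∅, X ∖ U = {49, 50, 51, 52, 53} — both open, so U is clopen.
  U = {49}, X ∖ U = {50, 51, 52, 53} — both open, so U is clopen.
  U = {53}, X ∖ U = {49, 50, 51, 52} — both open, so U is clopen.
  U = {49, 53}, X ∖ U = {50, 51, 52} — both open, so U is clopen.
  U = {50, 51, 52}, X ∖ U = {49, 53} — both open, so U is clopen.
  U = {49, 50, 51, 52}, X ∖ U = {53} — both open, so U is clopen.
  U = {50, 51, 52, 53}, X ∖ U = {49} — both open, so U is clopen.
  U = {49, 50, 51, 52, 53}, X ∖ U = ∅ — both open, so U is clopen.
Nontrivial clopen(s) exist: e.g. {49, 50, 51, 52}. So (X, τ) is disconnected.
Compute connected components by grouping points that agree on all clopens:
  component: {49}
  component: {53}
  component: {50, 51, 52}


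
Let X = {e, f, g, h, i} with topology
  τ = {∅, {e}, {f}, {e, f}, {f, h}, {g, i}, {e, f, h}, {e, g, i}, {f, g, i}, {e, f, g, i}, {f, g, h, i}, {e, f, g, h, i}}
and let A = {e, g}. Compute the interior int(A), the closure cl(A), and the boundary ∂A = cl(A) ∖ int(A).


int(A) = {e}, cl(A) = {e, g, i}, ∂A = {g, i}.

Closed sets in (X, τ) are complements of opens:
  closed(X, τ) = {∅, {e}, {h}, {e, h}, {f, h}, {g, i}, {e, f, h}, {e, g, i}, {g, h, i}, {e, g, h, i}, {f, g, h, i}, {e, f, g, h, i}}.
int(A) = ⋃ {U ∈ τ : U ⊆ A}. Opens contained in A: ∅, {e}.
Taking the union of these: int(A) = {e}.
cl(A) = ⋂ {C closed : A ⊆ C}. Closed sets containing A: {e, g, i}, {e, g, h, i}, {e, f, g, h, i}.
Intersecting these: cl(A) = {e, g, i}.
∂A = cl(A) ∖ int(A) = {e, g, i} ∖ {e} = {g, i}.


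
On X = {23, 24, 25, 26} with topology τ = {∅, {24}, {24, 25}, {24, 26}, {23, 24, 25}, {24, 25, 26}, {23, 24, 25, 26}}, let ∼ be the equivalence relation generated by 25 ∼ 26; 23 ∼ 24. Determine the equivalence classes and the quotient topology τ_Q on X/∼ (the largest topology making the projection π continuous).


X/∼ = {[23=24], [25=26]}; |τ_Q| = 2.

Equivalence classes: [23=24], [25=26].
Quotient map π: X → X/∼ sends 23 ↦ [23=24], 24 ↦ [23=24], 25 ↦ [25=26], 26 ↦ [25=26].
For each subset V ⊆ X/∼, compute π^{-1}(V) ⊆ X and check whether π^{-1}(V) ∈ τ. V is open in τ_Q iff π^{-1}(V) ∈ τ.
  V = {}: π^{-1}(V) = ∅ ∈ τ ✓.
  V = {[23=24]}: π^{-1}(V) = {23, 24} ∉ τ ✗.
  V = {[25=26]}: π^{-1}(V) = {25, 26} ∉ τ ✗.
  V = {[23=24], [25=26]}: π^{-1}(V) = {23, 24, 25, 26} ∈ τ ✓.
Open sets in the quotient: τ_Q = {{}, {[23=24], [25=26]}} (2 elements).


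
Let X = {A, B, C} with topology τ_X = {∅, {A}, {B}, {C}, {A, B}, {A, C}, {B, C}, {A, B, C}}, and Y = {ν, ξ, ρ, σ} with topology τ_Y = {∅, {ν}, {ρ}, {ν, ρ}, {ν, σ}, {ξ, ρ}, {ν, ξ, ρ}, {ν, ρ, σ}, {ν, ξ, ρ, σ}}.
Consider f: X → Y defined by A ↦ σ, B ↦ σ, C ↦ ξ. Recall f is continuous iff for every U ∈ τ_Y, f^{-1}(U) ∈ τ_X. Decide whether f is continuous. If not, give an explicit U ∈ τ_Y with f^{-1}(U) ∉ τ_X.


f IS continuous.

Compute f^{-1}(U) for each U ∈ τ_Y:
  U = ∅: f^{-1}(U) = ∅ ∈ τ_X ✓.
  U = {ν}: f^{-1}(U) = ∅ ∈ τ_X ✓.
  U = {ρ}: f^{-1}(U) = ∅ ∈ τ_X ✓.
  U = {ν, ρ}: f^{-1}(U) = ∅ ∈ τ_X ✓.
  U = {ν, σ}: f^{-1}(U) = {A, B} ∈ τ_X ✓.
  U = {ξ, ρ}: f^{-1}(U) = {C} ∈ τ_X ✓.
  U = {ν, ξ, ρ}: f^{-1}(U) = {C} ∈ τ_X ✓.
  U = {ν, ρ, σ}: f^{-1}(U) = {A, B} ∈ τ_X ✓.
  U = {ν, ξ, ρ, σ}: f^{-1}(U) = {A, B, C} ∈ τ_X ✓.
Every preimage lies in τ_X, so f IS continuous.


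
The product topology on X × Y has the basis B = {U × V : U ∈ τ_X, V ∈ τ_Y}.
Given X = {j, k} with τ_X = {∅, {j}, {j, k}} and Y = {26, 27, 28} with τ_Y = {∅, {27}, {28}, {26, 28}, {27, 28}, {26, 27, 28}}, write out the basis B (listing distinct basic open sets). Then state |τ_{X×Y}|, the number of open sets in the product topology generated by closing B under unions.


Basis B = {∅ × ∅, {j} × {27}, {j} × {28}, {j} × {26, 28}, {j} × {27, 28}, {j, k} × {27}, {j, k} × {28}, {j} × {26, 27, 28}, {j, k} × {26, 28}, {j, k} × {27, 28}, {j, k} × {26, 27, 28}}; |τ_{X×Y}| = 18.

Enumerate products U × V with U ∈ τ_X, V ∈ τ_Y (deduplicated):
  ∅ × ∅ = {} (∅)
  {j} × {27} = {(j,27)}
  {j} × {28} = {(j,28)}
  {j} × {26, 28} = {(j,26), (j,28)}
  {j} × {27, 28} = {(j,27), (j,28)}
  {j, k} × {27} = {(j,27), (k,27)}
  {j, k} × {28} = {(j,28), (k,28)}
  {j} × {26, 27, 28} = {(j,26), (j,27), (j,28)}
  {j, k} × {26, 28} = {(j,26), (j,28), (k,26), (k,28)}
  {j, k} × {27, 28} = {(j,27), (j,28), (k,27), (k,28)}
  {j, k} × {26, 27, 28} = {(j,26), (j,27), (j,28), (k,26), (k,27), (k,28)}
These 11 distinct sets form the basis B.
Close under arbitrary unions to get τ_{X×Y}; counting gives |τ_{X×Y}| = 18.
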